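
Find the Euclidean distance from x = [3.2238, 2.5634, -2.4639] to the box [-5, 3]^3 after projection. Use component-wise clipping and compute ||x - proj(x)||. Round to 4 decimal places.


Project each component onto [-5, 3].
clip(3.2238) = 3.0, clip(2.5634) = 2.5634, clip(-2.4639) = -2.4639
Projection = [3.0, 2.5634, -2.4639]
Squared diffs: [0.0501, 0.0, 0.0]
Distance = sqrt(0.0501) = 0.2238


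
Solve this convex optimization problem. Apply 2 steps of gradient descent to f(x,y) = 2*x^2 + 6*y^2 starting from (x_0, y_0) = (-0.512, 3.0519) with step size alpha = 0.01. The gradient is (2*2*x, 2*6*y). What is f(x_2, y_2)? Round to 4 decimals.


Gradient descent on f(x,y) = 2*x^2 + 6*y^2.
Starting point: (-0.512, 3.0519), alpha = 0.01
Step 1: grad_x = 2*2*-0.512 = -2.048, grad_y = 2*6*3.0519 = 36.6228
  x_1 = -0.512 - 0.01*-2.048 = -0.4915
  y_1 = 3.0519 - 0.01*36.6228 = 2.6857
Step 2: grad_x = 2*2*-0.4915 = -1.9661, grad_y = 2*6*2.6857 = 32.2281
  x_2 = -0.4915 - 0.01*-1.9661 = -0.4719
  y_2 = 2.6857 - 0.01*32.2281 = 2.3634
f(-0.4719, 2.3634) = 2*(-0.4719)^2 + 6*2.3634^2 = 33.959


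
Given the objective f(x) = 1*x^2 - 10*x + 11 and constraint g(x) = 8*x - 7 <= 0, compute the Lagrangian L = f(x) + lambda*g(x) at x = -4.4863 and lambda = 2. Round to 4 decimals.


Step 1: Evaluate f(x).
f(-4.4863) = 1*(-4.4863)^2 - 10*(-4.4863) + 11 = 75.9899
Step 2: Evaluate g(x).
g(-4.4863) = 8*-4.4863 - 7 = -42.8904
Step 3: Compute Lagrangian.
L = 75.9899 + 2*-42.8904 = -9.7909


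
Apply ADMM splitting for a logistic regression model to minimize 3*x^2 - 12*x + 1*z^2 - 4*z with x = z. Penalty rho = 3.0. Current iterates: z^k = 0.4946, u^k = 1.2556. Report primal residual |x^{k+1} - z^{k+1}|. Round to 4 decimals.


ADMM iteration with rho = 3.0, z^k = 0.4946, u^k = 1.2556
Step 1: x-update.
Minimize 3*x^2 - 12*x + (3.0/2)*(x - 0.4946 + 1.2556)^2
FOC: (2*3 + 3.0)*x = 12 + 3.0*(0.4946 - 1.2556)
x^{k+1} = 1.0797
Step 2: z-update.
Minimize 1*z^2 - 4*z + (3.0/2)*(1.0797 - z + 1.2556)^2
FOC: (2*1 + 3.0)*z = 4 + 3.0*(1.0797 + 1.2556)
z^{k+1} = 2.2012
Step 3: u-update.
u^{k+1} = 1.2556 + 1.0797 - 2.2012 = 0.1341
Step 4: Primal residual = |1.0797 - 2.2012| = 1.1215


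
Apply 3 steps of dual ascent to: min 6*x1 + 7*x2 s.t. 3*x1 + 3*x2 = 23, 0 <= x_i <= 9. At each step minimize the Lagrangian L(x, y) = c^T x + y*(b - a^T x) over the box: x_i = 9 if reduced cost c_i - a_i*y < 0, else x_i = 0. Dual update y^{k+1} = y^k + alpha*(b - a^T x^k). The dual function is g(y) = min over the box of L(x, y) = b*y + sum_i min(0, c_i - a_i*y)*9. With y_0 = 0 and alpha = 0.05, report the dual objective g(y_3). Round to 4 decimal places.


Dual ascent for LP: min 6*x1 + 7*x2, 3*x1 + 3*x2 = 23, 0 <= x_i <= 9
Step 1: y^k = 0.0, reduced costs: (6.0, 7.0)
  x^k = (0.0, 0.0), subgradient = b - a^T x = 23.0
  y^{k+1} = 0.0 + 0.05*23.0 = 1.15
Step 2: y^k = 1.15, reduced costs: (2.55, 3.55)
  x^k = (0.0, 0.0), subgradient = b - a^T x = 23.0
  y^{k+1} = 1.15 + 0.05*23.0 = 2.3
Step 3: y^k = 2.3, reduced costs: (-0.9, 0.1)
  x^k = (9.0, 0.0), subgradient = b - a^T x = -4.0
  y^{k+1} = 2.3 + 0.05*-4.0 = 2.1
Dual objective at y_3 = 2.1: reduced costs (-0.3, 0.7), box minimizer x = (9.0, 0.0)
g(y_3) = b*y + (c1 - a1*y)*x1 + (c2 - a2*y)*x2 = 23*2.1 + (-0.3)*9.0 + 0.7*0.0 = 48.3 - 2.7 + 0.0 = 45.6


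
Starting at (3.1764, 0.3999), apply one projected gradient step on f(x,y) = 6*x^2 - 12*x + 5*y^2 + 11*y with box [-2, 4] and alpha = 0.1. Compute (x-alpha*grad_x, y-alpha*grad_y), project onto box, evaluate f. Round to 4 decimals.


Step 1: Compute gradient at (3.1764, 0.3999).
grad_x = 2*6*3.1764 - 12 = 26.1168
grad_y = 2*5*0.3999 + 11 = 14.999
Step 2: Gradient step.
x_raw = 3.1764 - 0.1*26.1168 = 0.5647
y_raw = 0.3999 - 0.1*14.999 = -1.1
Step 3: Project onto [-2, 4].
x_proj = clip(0.5647) = 0.5647
y_proj = clip(-1.1) = -1.1
Step 4: Evaluate f.
f(0.5647, -1.1) = -10.9132


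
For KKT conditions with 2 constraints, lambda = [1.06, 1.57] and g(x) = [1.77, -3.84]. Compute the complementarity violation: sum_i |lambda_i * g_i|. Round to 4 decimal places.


KKT complementary slackness check:
lambda_1 * g_1 = 1.06 * 1.77 = 1.8762
lambda_2 * g_2 = 1.57 * -3.84 = -6.0288
Total violation = 1.8762 + 6.0288 = 7.905


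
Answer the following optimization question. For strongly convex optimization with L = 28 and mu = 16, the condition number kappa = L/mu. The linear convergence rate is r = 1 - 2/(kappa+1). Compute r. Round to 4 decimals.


Step 1: Compute the condition number.
kappa = L/mu = 28/16 = 1.75
Step 2: Compute the convergence rate.
r = 1 - 2/(kappa + 1) = 1 - 2*mu/(L + mu) = (L - mu)/(L + mu) = 12/44 = 0.2727


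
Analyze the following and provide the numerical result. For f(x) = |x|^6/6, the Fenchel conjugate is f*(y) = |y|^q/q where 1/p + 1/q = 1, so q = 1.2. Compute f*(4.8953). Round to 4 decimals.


The conjugate exponent q satisfies 1/p + 1/q = 1.
p = 6, so q = 6/(6 - 1) = 1.2
|y|^q = 4.8953^1.2 = 6.7257
f*(4.8953) = 6.7257 / 1.2 = 5.6047


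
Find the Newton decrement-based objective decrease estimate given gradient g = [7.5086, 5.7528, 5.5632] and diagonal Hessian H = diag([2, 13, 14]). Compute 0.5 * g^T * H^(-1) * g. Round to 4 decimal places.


Step 1: H is diagonal, so H^(-1) * g = [3.7543, 0.4425, 0.3974].
Step 2: g^T H^(-1) g = sum_i g_i^2 / H_ii
  = (7.5086)^2/2 + (5.7528)^2/13 + (5.5632)^2/14
  = 28.1895 + 2.5457 + 2.2107 = 32.9459
Step 3: Objective decrease = 0.5 * g^T H^(-1) g = 16.473


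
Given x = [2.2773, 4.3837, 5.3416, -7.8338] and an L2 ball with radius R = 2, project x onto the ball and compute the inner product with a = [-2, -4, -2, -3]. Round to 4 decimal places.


Step 1: Compute ||x|| (intermediates to 6 decimals).
||x|| = sqrt(2.2773^2 + 4.3837^2 + 5.3416^2 + (-7.8338)^2) = 10.691306
Step 2: Project.
Since ||x|| > R, scale = R/||x|| = 2/10.691306 = 0.187068, proj(x) = scale * x
proj(x) = [0.42601, 0.82005, 0.999242, -1.465453]
Step 3: Dot product.
a^T * proj(x) = -2*0.42601 - 4*0.82005 - 2*0.999242 - 3*(-1.465453) = -1.7343


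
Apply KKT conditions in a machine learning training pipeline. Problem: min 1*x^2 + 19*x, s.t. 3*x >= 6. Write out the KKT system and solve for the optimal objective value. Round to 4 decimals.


Step 1: Try lambda = 0 (constraint inactive).
x_unc = -19/(2*1) = -9.5
Check: 3*-9.5 = -28.5 < 6 -- violated!
Step 2: Constraint must be active: 3*x = 6
x* = 6/3 = 2.0
lambda = (2*1*2.0 + 19)/3 = 7.6667
Step 3: Compute optimal value.
f(x*) = 1*2.0^2 + 19*2.0 = 42.0


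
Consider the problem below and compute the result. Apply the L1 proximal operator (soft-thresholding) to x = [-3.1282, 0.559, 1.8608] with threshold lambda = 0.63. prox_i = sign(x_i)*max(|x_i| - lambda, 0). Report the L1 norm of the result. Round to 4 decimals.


Soft-thresholding with lambda = 0.63:
prox(-3.1282) = sign(-3.1282)*max(|-3.1282| - 0.63, 0) = -2.4982
prox(0.559) = sign(0.559)*max(|0.559| - 0.63, 0) = 0.0
prox(1.8608) = sign(1.8608)*max(|1.8608| - 0.63, 0) = 1.2308
prox(x) = [-2.4982, 0.0, 1.2308]
||prox(x)||_1 = 2.4982 + 0.0 + 1.2308 = 3.729


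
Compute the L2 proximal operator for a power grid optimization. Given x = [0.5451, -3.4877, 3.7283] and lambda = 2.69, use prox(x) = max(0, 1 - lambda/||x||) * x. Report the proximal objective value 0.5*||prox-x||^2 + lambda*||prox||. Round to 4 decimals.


Step 1: Compute ||x||.
||x|| = 5.1343
Step 2: Compute scaling factor.
scale = max(0, 1 - 2.69/5.1343) = 0.4761
Step 3: prox(x) = [0.2595, -1.6604, 1.775]
||prox(x)|| = 2.4443
Step 4: Proximal objective.
0.5*||prox-x||^2 = 3.6181
lambda*||prox|| = 6.5752
Total = 10.1933


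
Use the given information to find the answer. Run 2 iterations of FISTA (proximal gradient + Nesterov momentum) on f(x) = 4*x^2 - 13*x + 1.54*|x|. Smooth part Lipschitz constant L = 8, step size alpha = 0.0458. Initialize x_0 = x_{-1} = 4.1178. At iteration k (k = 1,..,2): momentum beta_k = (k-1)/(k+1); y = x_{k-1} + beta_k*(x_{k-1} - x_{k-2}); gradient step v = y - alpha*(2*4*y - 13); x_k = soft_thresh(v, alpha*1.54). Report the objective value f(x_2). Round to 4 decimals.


FISTA on f(x) = 4*x^2 - 13*x + 1.54*|x|
L = 8, alpha = 0.0458
Iteration 1: beta = 0.0, y = 4.1178 + 0.0*(4.1178 - 4.1178) = 4.1178
  grad(y) = 19.9424, v = y - alpha*grad = 3.2044
  prox(v) = soft_thresh(3.2044, 0.0705) = 3.1339
Iteration 2: beta = 0.3333, y = 3.1339 + 0.3333*(3.1339 - 4.1178) = 2.8059
  grad(y) = 9.4475, v = y - alpha*grad = 2.3732
  prox(v) = soft_thresh(2.3732, 0.0705) = 2.3027
f(x_2) = 4*2.3027^2 - 13*2.3027 + 1.54*|2.3027| = -5.1791


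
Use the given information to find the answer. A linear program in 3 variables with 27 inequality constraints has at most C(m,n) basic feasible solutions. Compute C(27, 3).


Each vertex corresponds to some choice of n active constraints out of m, so the number of vertices is at most C(m, n) = m! / (n!(m-n)!).
m = 27, n = 3
Numerator: 27 * 26 * 25
Denominator: 3! = 6
C(27, 3) = 2925


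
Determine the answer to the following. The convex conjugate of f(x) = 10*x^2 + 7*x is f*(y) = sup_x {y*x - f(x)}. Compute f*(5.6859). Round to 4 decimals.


f*(y) = sup_x {y*x - a*x^2 - b*x} = sup_x {(y-b)*x - a*x^2}
FOC: (y - b) - 2a*x = 0 => x* = (y - b)/(2a)
x* = (5.6859 - 7)/(2*10) = -0.0657
f*(5.6859) = (y-b)^2/(4a) = (5.6859 - 7)^2/(4*10)
= 1.7269/40 = 0.0432


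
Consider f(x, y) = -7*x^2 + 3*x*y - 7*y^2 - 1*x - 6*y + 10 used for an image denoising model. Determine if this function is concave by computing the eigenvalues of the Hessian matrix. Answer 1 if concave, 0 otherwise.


The Hessian of f(x,y) = -7*x^2 + 3*x*y - 7*y^2 - 1*x - 6*y + 10 is:
H = [[-14, 3], [3, -14]]
Trace = -14 - 14 = -28
Determinant = -14*-14 - (3)^2 = 187
Discriminant = (-28)^2 - 4*187 = 36.0
Eigenvalues: lambda_1 = -17.0, lambda_2 = -11.0
The function is concave.

1


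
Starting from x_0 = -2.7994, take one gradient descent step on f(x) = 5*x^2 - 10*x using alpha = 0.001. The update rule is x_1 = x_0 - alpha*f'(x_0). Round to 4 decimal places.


We compute the gradient at x_0 and apply the update.
f'(x) = 10*x - 10
f'(-2.7994) = 10*-2.7994 - 10 = -37.994
x_1 = -2.7994 - 0.001*-37.994 = -2.7614


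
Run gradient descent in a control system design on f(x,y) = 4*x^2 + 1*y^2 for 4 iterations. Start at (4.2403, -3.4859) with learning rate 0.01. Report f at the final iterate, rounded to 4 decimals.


Gradient descent on f(x,y) = 4*x^2 + 1*y^2.
Starting point: (4.2403, -3.4859), alpha = 0.01
Step 1: grad_x = 2*4*4.2403 = 33.9224, grad_y = 2*1*-3.4859 = -6.9718
  x_1 = 4.2403 - 0.01*33.9224 = 3.9011
  y_1 = -3.4859 - 0.01*-6.9718 = -3.4162
Step 2: grad_x = 2*4*3.9011 = 31.2086, grad_y = 2*1*-3.4162 = -6.8324
  x_2 = 3.9011 - 0.01*31.2086 = 3.589
  y_2 = -3.4162 - 0.01*-6.8324 = -3.3479
Step 3: grad_x = 2*4*3.589 = 28.7119, grad_y = 2*1*-3.3479 = -6.6957
  x_3 = 3.589 - 0.01*28.7119 = 3.3019
  y_3 = -3.3479 - 0.01*-6.6957 = -3.2809
Step 4: grad_x = 2*4*3.3019 = 26.415, grad_y = 2*1*-3.2809 = -6.5618
  x_4 = 3.3019 - 0.01*26.415 = 3.0377
  y_4 = -3.2809 - 0.01*-6.5618 = -3.2153
f(3.0377, -3.2153) = 4*3.0377^2 + 1*(-3.2153)^2 = 47.249


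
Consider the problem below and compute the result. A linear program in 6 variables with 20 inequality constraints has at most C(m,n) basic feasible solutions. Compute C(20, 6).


Each vertex corresponds to some choice of n active constraints out of m, so the number of vertices is at most C(m, n) = m! / (n!(m-n)!).
m = 20, n = 6
Numerator: 20 * 19 * 18 * 17 * 16 * 15
Denominator: 6! = 720
C(20, 6) = 38760


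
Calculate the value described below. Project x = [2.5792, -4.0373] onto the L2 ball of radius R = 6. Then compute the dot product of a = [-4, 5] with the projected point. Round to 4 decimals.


Step 1: Compute ||x|| (intermediates to 6 decimals).
||x|| = sqrt(2.5792^2 + (-4.0373)^2) = 4.790831
Step 2: Project.
Since ||x|| <= R, proj = x (no scaling needed).
proj(x) = [2.5792, -4.0373]
Step 3: Dot product.
a^T * proj(x) = -4*2.5792 + 5*(-4.0373) = -30.5033


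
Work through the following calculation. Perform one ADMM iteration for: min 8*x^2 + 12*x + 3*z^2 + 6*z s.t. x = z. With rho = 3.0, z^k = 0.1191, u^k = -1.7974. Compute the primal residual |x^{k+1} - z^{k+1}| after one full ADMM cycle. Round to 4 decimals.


ADMM iteration with rho = 3.0, z^k = 0.1191, u^k = -1.7974
Step 1: x-update.
Minimize 8*x^2 + 12*x + (3.0/2)*(x - 0.1191 - 1.7974)^2
FOC: (2*8 + 3.0)*x = -12 + 3.0*(0.1191 + 1.7974)
x^{k+1} = -0.329
Step 2: z-update.
Minimize 3*z^2 + 6*z + (3.0/2)*(-0.329 - z - 1.7974)^2
FOC: (2*3 + 3.0)*z = -6 + 3.0*(-0.329 - 1.7974)
z^{k+1} = -1.3755
Step 3: u-update.
u^{k+1} = -1.7974 - 0.329 + 1.3755 = -0.7509
Step 4: Primal residual = |-0.329 + 1.3755| = 1.0465


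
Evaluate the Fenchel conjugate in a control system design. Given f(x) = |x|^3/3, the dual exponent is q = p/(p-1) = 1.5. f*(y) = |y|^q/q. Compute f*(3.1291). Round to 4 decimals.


The conjugate exponent q satisfies 1/p + 1/q = 1.
p = 3, so q = 3/(3 - 1) = 1.5
|y|^q = 3.1291^1.5 = 5.5351
f*(3.1291) = 5.5351 / 1.5 = 3.6901


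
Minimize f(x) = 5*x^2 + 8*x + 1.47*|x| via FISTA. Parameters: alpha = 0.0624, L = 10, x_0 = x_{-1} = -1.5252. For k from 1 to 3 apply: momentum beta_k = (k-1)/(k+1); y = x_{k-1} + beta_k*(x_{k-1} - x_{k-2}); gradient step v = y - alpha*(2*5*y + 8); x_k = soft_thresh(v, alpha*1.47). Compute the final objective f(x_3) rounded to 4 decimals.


FISTA on f(x) = 5*x^2 + 8*x + 1.47*|x|
L = 10, alpha = 0.0624
Iteration 1: beta = 0.0, y = -1.5252 + 0.0*(-1.5252 + 1.5252) = -1.5252
  grad(y) = -7.252, v = y - alpha*grad = -1.0727
  prox(v) = soft_thresh(-1.0727, 0.0917) = -0.9809
Iteration 2: beta = 0.3333, y = -0.9809 + 0.3333*(-0.9809 + 1.5252) = -0.7995
  grad(y) = 0.0047, v = y - alpha*grad = -0.7998
  prox(v) = soft_thresh(-0.7998, 0.0917) = -0.7081
Iteration 3: beta = 0.5, y = -0.7081 + 0.5*(-0.7081 + 0.9809) = -0.5717
  grad(y) = 2.2833, v = y - alpha*grad = -0.7141
  prox(v) = soft_thresh(-0.7141, 0.0917) = -0.6224
f(x_3) = 5*(-0.6224)^2 + 8*(-0.6224) + 1.47*|-0.6224| = -2.1274


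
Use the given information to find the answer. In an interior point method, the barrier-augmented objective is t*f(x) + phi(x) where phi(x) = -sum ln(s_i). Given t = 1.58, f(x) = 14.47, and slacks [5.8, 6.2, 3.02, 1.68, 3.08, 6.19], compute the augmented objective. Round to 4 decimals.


Step 1: Compute log-barrier.
ln values: [1.7579, 1.8245, 1.1053, 0.5188, 1.1249, 1.8229]
phi = -(1.7579 + 1.8245 + 1.1053 + 0.5188 + 1.1249 + 1.8229) = -8.1543
Step 2: Compute augmented objective.
t*f(x) = 1.58*14.47 = 22.8626
Total = 22.8626 - 8.1543 = 14.7083


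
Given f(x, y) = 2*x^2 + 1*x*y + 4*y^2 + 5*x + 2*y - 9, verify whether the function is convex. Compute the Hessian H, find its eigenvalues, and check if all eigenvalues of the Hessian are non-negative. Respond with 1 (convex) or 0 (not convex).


The Hessian of f(x,y) = 2*x^2 + 1*x*y + 4*y^2 + 5*x + 2*y - 9 is:
H = [[4, 1], [1, 8]]
Trace = 4 + 8 = 12
Determinant = 4*8 - (1)^2 = 31
Discriminant = (12)^2 - 4*31 = 20.0
Eigenvalues: lambda_1 = 3.7639, lambda_2 = 8.2361
The function is convex.

1


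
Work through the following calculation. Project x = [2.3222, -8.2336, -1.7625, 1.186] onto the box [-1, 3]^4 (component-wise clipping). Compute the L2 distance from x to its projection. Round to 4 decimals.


Project each component onto [-1, 3].
clip(2.3222) = 2.3222, clip(-8.2336) = -1.0, clip(-1.7625) = -1.0, clip(1.186) = 1.186
Projection = [2.3222, -1.0, -1.0, 1.186]
Squared diffs: [0.0, 52.325, 0.5814, 0.0]
Distance = sqrt(52.9064) = 7.2737


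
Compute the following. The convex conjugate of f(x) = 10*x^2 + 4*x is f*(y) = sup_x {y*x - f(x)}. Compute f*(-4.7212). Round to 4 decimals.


f*(y) = sup_x {y*x - a*x^2 - b*x} = sup_x {(y-b)*x - a*x^2}
FOC: (y - b) - 2a*x = 0 => x* = (y - b)/(2a)
x* = (-4.7212 - 4)/(2*10) = -0.4361
f*(-4.7212) = (y-b)^2/(4a) = (-4.7212 - 4)^2/(4*10)
= 76.0593/40 = 1.9015


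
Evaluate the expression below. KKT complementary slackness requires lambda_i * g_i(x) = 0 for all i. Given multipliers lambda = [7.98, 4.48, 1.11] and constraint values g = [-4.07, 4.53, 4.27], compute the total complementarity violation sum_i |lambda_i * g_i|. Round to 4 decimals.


KKT complementary slackness check:
lambda_1 * g_1 = 7.98 * -4.07 = -32.4786
lambda_2 * g_2 = 4.48 * 4.53 = 20.2944
lambda_3 * g_3 = 1.11 * 4.27 = 4.7397
Total violation = 32.4786 + 20.2944 + 4.7397 = 57.5127


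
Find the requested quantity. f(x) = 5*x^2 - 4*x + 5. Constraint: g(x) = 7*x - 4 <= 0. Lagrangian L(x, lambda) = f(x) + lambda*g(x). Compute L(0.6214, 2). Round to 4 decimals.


Step 1: Evaluate f(x).
f(0.6214) = 5*0.6214^2 - 4*0.6214 + 5 = 4.4451
Step 2: Evaluate g(x).
g(0.6214) = 7*0.6214 - 4 = 0.3498
Step 3: Compute Lagrangian.
L = 4.4451 + 2*0.3498 = 5.1447


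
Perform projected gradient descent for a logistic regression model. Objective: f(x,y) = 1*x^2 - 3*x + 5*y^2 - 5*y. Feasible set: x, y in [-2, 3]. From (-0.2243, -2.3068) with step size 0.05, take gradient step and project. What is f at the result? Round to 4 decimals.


Step 1: Compute gradient at (-0.2243, -2.3068).
grad_x = 2*1*-0.2243 - 3 = -3.4486
grad_y = 2*5*-2.3068 - 5 = -28.068
Step 2: Gradient step.
x_raw = -0.2243 - 0.05*-3.4486 = -0.0519
y_raw = -2.3068 - 0.05*-28.068 = -0.9034
Step 3: Project onto [-2, 3].
x_proj = clip(-0.0519) = -0.0519
y_proj = clip(-0.9034) = -0.9034
Step 4: Evaluate f.
f(-0.0519, -0.9034) = 8.756


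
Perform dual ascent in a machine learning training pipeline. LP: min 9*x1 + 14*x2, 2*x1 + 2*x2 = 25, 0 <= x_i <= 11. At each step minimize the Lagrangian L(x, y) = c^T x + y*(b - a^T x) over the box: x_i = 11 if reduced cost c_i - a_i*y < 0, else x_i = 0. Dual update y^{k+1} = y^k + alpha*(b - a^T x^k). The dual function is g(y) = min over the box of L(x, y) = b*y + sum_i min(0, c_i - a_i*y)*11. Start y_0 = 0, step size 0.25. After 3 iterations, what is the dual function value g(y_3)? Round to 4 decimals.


Dual ascent for LP: min 9*x1 + 14*x2, 2*x1 + 2*x2 = 25, 0 <= x_i <= 11
Step 1: y^k = 0.0, reduced costs: (9.0, 14.0)
  x^k = (0.0, 0.0), subgradient = b - a^T x = 25.0
  y^{k+1} = 0.0 + 0.25*25.0 = 6.25
Step 2: y^k = 6.25, reduced costs: (-3.5, 1.5)
  x^k = (11.0, 0.0), subgradient = b - a^T x = 3.0
  y^{k+1} = 6.25 + 0.25*3.0 = 7.0
Step 3: y^k = 7.0, reduced costs: (-5.0, 0.0)
  x^k = (11.0, 0.0), subgradient = b - a^T x = 3.0
  y^{k+1} = 7.0 + 0.25*3.0 = 7.75
Dual objective at y_3 = 7.75: reduced costs (-6.5, -1.5), box minimizer x = (11.0, 11.0)
g(y_3) = b*y + (c1 - a1*y)*x1 + (c2 - a2*y)*x2 = 25*7.75 + (-6.5)*11.0 + (-1.5)*11.0 = 193.75 - 71.5 - 16.5 = 105.75


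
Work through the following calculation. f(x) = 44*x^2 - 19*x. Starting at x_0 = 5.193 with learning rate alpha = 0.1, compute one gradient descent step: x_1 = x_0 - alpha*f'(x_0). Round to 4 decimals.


We compute the gradient at x_0 and apply the update.
f'(x) = 88*x - 19
f'(5.193) = 88*5.193 - 19 = 437.984
x_1 = 5.193 - 0.1*437.984 = -38.6054


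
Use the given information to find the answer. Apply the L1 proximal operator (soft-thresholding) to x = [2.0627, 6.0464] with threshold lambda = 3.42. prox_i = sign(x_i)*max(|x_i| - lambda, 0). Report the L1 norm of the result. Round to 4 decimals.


Soft-thresholding with lambda = 3.42:
prox(2.0627) = sign(2.0627)*max(|2.0627| - 3.42, 0) = 0.0
prox(6.0464) = sign(6.0464)*max(|6.0464| - 3.42, 0) = 2.6264
prox(x) = [0.0, 2.6264]
||prox(x)||_1 = 0.0 + 2.6264 = 2.6264


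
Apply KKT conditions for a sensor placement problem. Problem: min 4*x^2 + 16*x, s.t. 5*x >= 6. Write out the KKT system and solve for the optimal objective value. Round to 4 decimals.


Step 1: Try lambda = 0 (constraint inactive).
x_unc = -16/(2*4) = -2.0
Check: 5*-2.0 = -10.0 < 6 -- violated!
Step 2: Constraint must be active: 5*x = 6
x* = 6/5 = 1.2
lambda = (2*4*1.2 + 16)/5 = 5.12
Step 3: Compute optimal value.
f(x*) = 4*1.2^2 + 16*1.2 = 24.96


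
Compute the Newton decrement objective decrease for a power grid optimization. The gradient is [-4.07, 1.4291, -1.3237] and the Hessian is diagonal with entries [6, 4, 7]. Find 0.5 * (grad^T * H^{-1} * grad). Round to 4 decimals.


Step 1: H is diagonal, so H^(-1) * g = [-0.6783, 0.3573, -0.1891].
Step 2: g^T H^(-1) g = sum_i g_i^2 / H_ii
  = (-4.07)^2/6 + (1.4291)^2/4 + (-1.3237)^2/7
  = 2.7608 + 0.5106 + 0.2503 = 3.5217
Step 3: Objective decrease = 0.5 * g^T H^(-1) g = 1.7609


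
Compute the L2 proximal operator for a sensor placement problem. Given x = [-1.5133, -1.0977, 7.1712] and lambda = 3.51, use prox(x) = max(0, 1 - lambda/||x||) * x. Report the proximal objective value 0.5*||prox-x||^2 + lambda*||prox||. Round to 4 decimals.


Step 1: Compute ||x||.
||x|| = 7.4109
Step 2: Compute scaling factor.
scale = max(0, 1 - 3.51/7.4109) = 0.5264
Step 3: prox(x) = [-0.7966, -0.5778, 3.7747]
||prox(x)|| = 3.9009
Step 4: Proximal objective.
0.5*||prox-x||^2 = 6.1601
lambda*||prox|| = 13.6922
Total = 19.8521


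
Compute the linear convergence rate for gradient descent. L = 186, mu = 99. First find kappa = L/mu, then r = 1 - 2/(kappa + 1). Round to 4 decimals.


Step 1: Compute the condition number.
kappa = L/mu = 186/99 = 1.8788
Step 2: Compute the convergence rate.
r = 1 - 2/(kappa + 1) = 1 - 2*mu/(L + mu) = (L - mu)/(L + mu) = 87/285 = 0.3053


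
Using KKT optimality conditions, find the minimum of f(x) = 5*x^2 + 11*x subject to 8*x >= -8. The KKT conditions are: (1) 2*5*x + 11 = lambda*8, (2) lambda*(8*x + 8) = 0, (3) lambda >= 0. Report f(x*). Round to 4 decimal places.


Step 1: Try lambda = 0 (constraint inactive).
x_unc = -11/(2*5) = -1.1
Check: 8*-1.1 = -8.8 < -8 -- violated!
Step 2: Constraint must be active: 8*x = -8
x* = -8/8 = -1.0
lambda = (2*5*(-1.0) + 11)/8 = 0.125
Step 3: Compute optimal value.
f(x*) = 5*(-1.0)^2 + 11*(-1.0) = -6.0


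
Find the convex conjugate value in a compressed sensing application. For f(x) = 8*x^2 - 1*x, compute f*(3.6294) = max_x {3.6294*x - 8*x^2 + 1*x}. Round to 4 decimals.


f*(y) = sup_x {y*x - a*x^2 - b*x} = sup_x {(y-b)*x - a*x^2}
FOC: (y - b) - 2a*x = 0 => x* = (y - b)/(2a)
x* = (3.6294 + 1)/(2*8) = 0.2893
f*(3.6294) = (y-b)^2/(4a) = (3.6294 + 1)^2/(4*8)
= 21.4313/32 = 0.6697


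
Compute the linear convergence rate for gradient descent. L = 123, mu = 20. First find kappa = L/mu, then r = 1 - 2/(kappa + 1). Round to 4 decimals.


Step 1: Compute the condition number.
kappa = L/mu = 123/20 = 6.15
Step 2: Compute the convergence rate.
r = 1 - 2/(kappa + 1) = 1 - 2*mu/(L + mu) = (L - mu)/(L + mu) = 103/143 = 0.7203


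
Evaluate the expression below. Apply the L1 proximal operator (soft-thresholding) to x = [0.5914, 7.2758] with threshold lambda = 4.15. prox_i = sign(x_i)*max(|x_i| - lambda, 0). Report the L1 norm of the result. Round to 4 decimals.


Soft-thresholding with lambda = 4.15:
prox(0.5914) = sign(0.5914)*max(|0.5914| - 4.15, 0) = 0.0
prox(7.2758) = sign(7.2758)*max(|7.2758| - 4.15, 0) = 3.1258
prox(x) = [0.0, 3.1258]
||prox(x)||_1 = 0.0 + 3.1258 = 3.1258


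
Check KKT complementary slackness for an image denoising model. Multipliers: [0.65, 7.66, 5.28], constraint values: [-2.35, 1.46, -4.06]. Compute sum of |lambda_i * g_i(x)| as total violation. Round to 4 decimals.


KKT complementary slackness check:
lambda_1 * g_1 = 0.65 * -2.35 = -1.5275
lambda_2 * g_2 = 7.66 * 1.46 = 11.1836
lambda_3 * g_3 = 5.28 * -4.06 = -21.4368
Total violation = 1.5275 + 11.1836 + 21.4368 = 34.1479


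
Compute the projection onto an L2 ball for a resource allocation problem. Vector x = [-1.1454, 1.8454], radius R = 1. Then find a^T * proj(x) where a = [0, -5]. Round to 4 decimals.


Step 1: Compute ||x|| (intermediates to 6 decimals).
||x|| = sqrt((-1.1454)^2 + 1.8454^2) = 2.171967
Step 2: Project.
Since ||x|| > R, scale = R/||x|| = 1/2.171967 = 0.460412, proj(x) = scale * x
proj(x) = [-0.527356, 0.849644]
Step 3: Dot product.
a^T * proj(x) = 0*(-0.527356) - 5*0.849644 = -4.2482


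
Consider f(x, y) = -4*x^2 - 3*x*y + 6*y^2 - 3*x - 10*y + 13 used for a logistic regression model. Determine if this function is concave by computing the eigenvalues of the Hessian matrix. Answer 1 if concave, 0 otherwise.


The Hessian of f(x,y) = -4*x^2 - 3*x*y + 6*y^2 - 3*x - 10*y + 13 is:
H = [[-8, -3], [-3, 12]]
Trace = -8 + 12 = 4
Determinant = -8*12 - (-3)^2 = -105
Discriminant = (4)^2 - 4*-105 = 436.0
Eigenvalues: lambda_1 = -8.4403, lambda_2 = 12.4403
The function is not concave.

0


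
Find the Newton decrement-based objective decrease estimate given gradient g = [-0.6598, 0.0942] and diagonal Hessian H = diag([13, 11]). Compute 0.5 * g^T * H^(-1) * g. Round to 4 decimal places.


Step 1: H is diagonal, so H^(-1) * g = [-0.0508, 0.0086].
Step 2: g^T H^(-1) g = sum_i g_i^2 / H_ii
  = (-0.6598)^2/13 + (0.0942)^2/11
  = 0.0335 + 0.0008 = 0.0343
Step 3: Objective decrease = 0.5 * g^T H^(-1) g = 0.0171


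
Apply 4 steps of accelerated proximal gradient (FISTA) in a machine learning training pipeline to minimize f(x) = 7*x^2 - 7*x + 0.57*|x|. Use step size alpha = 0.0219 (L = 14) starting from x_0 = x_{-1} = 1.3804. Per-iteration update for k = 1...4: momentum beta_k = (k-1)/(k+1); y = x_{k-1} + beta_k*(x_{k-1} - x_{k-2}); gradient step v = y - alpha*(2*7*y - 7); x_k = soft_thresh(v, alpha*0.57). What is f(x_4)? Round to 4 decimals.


FISTA on f(x) = 7*x^2 - 7*x + 0.57*|x|
L = 14, alpha = 0.0219
Iteration 1: beta = 0.0, y = 1.3804 + 0.0*(1.3804 - 1.3804) = 1.3804
  grad(y) = 12.3256, v = y - alpha*grad = 1.1105
  prox(v) = soft_thresh(1.1105, 0.0125) = 1.098
Iteration 2: beta = 0.3333, y = 1.098 + 0.3333*(1.098 - 1.3804) = 1.0038
  grad(y) = 7.0539, v = y - alpha*grad = 0.8494
  prox(v) = soft_thresh(0.8494, 0.0125) = 0.8369
Iteration 3: beta = 0.5, y = 0.8369 + 0.5*(0.8369 - 1.098) = 0.7063
  grad(y) = 2.8887, v = y - alpha*grad = 0.6431
  prox(v) = soft_thresh(0.6431, 0.0125) = 0.6306
Iteration 4: beta = 0.6, y = 0.6306 + 0.6*(0.6306 - 0.8369) = 0.5068
  grad(y) = 0.0954, v = y - alpha*grad = 0.5047
  prox(v) = soft_thresh(0.5047, 0.0125) = 0.4922
f(x_4) = 7*0.4922^2 - 7*0.4922 + 0.57*|0.4922| = -1.469


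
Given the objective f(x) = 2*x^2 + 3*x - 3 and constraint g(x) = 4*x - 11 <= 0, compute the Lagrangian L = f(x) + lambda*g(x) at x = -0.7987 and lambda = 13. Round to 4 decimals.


Step 1: Evaluate f(x).
f(-0.7987) = 2*(-0.7987)^2 + 3*(-0.7987) - 3 = -4.1203
Step 2: Evaluate g(x).
g(-0.7987) = 4*-0.7987 - 11 = -14.1948
Step 3: Compute Lagrangian.
L = -4.1203 + 13*-14.1948 = -188.6527


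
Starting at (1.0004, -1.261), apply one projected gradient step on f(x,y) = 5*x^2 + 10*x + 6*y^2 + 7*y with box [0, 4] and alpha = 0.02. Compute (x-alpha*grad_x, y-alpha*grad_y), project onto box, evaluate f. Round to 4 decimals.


Step 1: Compute gradient at (1.0004, -1.261).
grad_x = 2*5*1.0004 + 10 = 20.004
grad_y = 2*6*-1.261 + 7 = -8.132
Step 2: Gradient step.
x_raw = 1.0004 - 0.02*20.004 = 0.6003
y_raw = -1.261 - 0.02*-8.132 = -1.0984
Step 3: Project onto [0, 4].
x_proj = clip(0.6003) = 0.6003
y_proj = clip(-1.0984) = 0.0
Step 4: Evaluate f.
f(0.6003, 0.0) = 7.8051


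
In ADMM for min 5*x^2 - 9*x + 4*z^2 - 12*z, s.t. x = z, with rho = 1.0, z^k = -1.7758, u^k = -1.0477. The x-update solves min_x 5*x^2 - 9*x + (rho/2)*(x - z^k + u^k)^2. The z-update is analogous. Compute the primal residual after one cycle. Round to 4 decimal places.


ADMM iteration with rho = 1.0, z^k = -1.7758, u^k = -1.0477
Step 1: x-update.
Minimize 5*x^2 - 9*x + (1.0/2)*(x + 1.7758 - 1.0477)^2
FOC: (2*5 + 1.0)*x = 9 + 1.0*(-1.7758 + 1.0477)
x^{k+1} = 0.752
Step 2: z-update.
Minimize 4*z^2 - 12*z + (1.0/2)*(0.752 - z - 1.0477)^2
FOC: (2*4 + 1.0)*z = 12 + 1.0*(0.752 - 1.0477)
z^{k+1} = 1.3005
Step 3: u-update.
u^{k+1} = -1.0477 + 0.752 - 1.3005 = -1.5962
Step 4: Primal residual = |0.752 - 1.3005| = 0.5485


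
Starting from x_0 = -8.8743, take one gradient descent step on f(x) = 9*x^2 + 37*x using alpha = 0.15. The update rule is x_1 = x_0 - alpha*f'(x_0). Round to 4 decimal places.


We compute the gradient at x_0 and apply the update.
f'(x) = 18*x + 37
f'(-8.8743) = 18*-8.8743 + 37 = -122.7374
x_1 = -8.8743 - 0.15*-122.7374 = 9.5363


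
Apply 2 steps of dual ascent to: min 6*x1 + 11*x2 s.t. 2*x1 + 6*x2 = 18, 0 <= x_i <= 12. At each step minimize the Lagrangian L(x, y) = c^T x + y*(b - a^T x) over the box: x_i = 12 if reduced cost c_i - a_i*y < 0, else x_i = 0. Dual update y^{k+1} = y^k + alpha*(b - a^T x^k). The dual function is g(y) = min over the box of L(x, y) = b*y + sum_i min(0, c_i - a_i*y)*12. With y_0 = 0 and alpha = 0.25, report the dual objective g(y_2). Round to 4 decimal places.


Dual ascent for LP: min 6*x1 + 11*x2, 2*x1 + 6*x2 = 18, 0 <= x_i <= 12
Step 1: y^k = 0.0, reduced costs: (6.0, 11.0)
  x^k = (0.0, 0.0), subgradient = b - a^T x = 18.0
  y^{k+1} = 0.0 + 0.25*18.0 = 4.5
Step 2: y^k = 4.5, reduced costs: (-3.0, -16.0)
  x^k = (12.0, 12.0), subgradient = b - a^T x = -78.0
  y^{k+1} = 4.5 + 0.25*-78.0 = -15.0
Dual objective at y_2 = -15.0: reduced costs (36.0, 101.0), box minimizer x = (0.0, 0.0)
g(y_2) = b*y + (c1 - a1*y)*x1 + (c2 - a2*y)*x2 = 18*(-15.0) + 36.0*0.0 + 101.0*0.0 = -270.0 + 0.0 + 0.0 = -270.0


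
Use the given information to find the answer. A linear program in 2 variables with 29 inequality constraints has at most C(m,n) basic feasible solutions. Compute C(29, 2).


Each vertex corresponds to some choice of n active constraints out of m, so the number of vertices is at most C(m, n) = m! / (n!(m-n)!).
m = 29, n = 2
Numerator: 29 * 28
Denominator: 2! = 2
C(29, 2) = 406


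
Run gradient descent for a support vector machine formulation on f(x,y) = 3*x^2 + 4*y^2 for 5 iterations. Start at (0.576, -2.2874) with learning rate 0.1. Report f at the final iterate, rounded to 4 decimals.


Gradient descent on f(x,y) = 3*x^2 + 4*y^2.
Starting point: (0.576, -2.2874), alpha = 0.1
Step 1: grad_x = 2*3*0.576 = 3.456, grad_y = 2*4*-2.2874 = -18.2992
  x_1 = 0.576 - 0.1*3.456 = 0.2304
  y_1 = -2.2874 - 0.1*-18.2992 = -0.4575
Step 2: grad_x = 2*3*0.2304 = 1.3824, grad_y = 2*4*-0.4575 = -3.6598
  x_2 = 0.2304 - 0.1*1.3824 = 0.0922
  y_2 = -0.4575 - 0.1*-3.6598 = -0.0915
Step 3: grad_x = 2*3*0.0922 = 0.553, grad_y = 2*4*-0.0915 = -0.732
  x_3 = 0.0922 - 0.1*0.553 = 0.0369
  y_3 = -0.0915 - 0.1*-0.732 = -0.0183
Step 4: grad_x = 2*3*0.0369 = 0.2212, grad_y = 2*4*-0.0183 = -0.1464
  x_4 = 0.0369 - 0.1*0.2212 = 0.0147
  y_4 = -0.0183 - 0.1*-0.1464 = -0.0037
Step 5: grad_x = 2*3*0.0147 = 0.0885, grad_y = 2*4*-0.0037 = -0.0293
  x_5 = 0.0147 - 0.1*0.0885 = 0.0059
  y_5 = -0.0037 - 0.1*-0.0293 = -0.0007
f(0.0059, -0.0007) = 3*0.0059^2 + 4*(-0.0007)^2 = 0.0001


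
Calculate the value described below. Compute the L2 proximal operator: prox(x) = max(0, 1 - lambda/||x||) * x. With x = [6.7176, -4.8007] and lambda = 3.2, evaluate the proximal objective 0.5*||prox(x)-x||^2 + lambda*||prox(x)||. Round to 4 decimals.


Step 1: Compute ||x||.
||x|| = 8.2567
Step 2: Compute scaling factor.
scale = max(0, 1 - 3.2/8.2567) = 0.6124
Step 3: prox(x) = [4.1141, -2.9401]
||prox(x)|| = 5.0567
Step 4: Proximal objective.
0.5*||prox-x||^2 = 5.12
lambda*||prox|| = 16.1814
Total = 21.3014


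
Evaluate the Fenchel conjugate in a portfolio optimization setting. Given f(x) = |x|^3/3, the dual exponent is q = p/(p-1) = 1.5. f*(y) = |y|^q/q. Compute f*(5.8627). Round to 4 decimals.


The conjugate exponent q satisfies 1/p + 1/q = 1.
p = 3, so q = 3/(3 - 1) = 1.5
|y|^q = 5.8627^1.5 = 14.1954
f*(5.8627) = 14.1954 / 1.5 = 9.4636


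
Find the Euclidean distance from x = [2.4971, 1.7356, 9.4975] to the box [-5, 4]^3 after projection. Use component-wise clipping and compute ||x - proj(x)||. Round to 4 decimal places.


Project each component onto [-5, 4].
clip(2.4971) = 2.4971, clip(1.7356) = 1.7356, clip(9.4975) = 4.0
Projection = [2.4971, 1.7356, 4.0]
Squared diffs: [0.0, 0.0, 30.2225]
Distance = sqrt(30.2225) = 5.4975


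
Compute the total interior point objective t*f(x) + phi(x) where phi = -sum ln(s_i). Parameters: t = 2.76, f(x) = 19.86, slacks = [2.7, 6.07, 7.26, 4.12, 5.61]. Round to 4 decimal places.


Step 1: Compute log-barrier.
ln values: [0.9933, 1.8034, 1.9824, 1.4159, 1.7246]
phi = -(0.9933 + 1.8034 + 1.9824 + 1.4159 + 1.7246) = -7.9194
Step 2: Compute augmented objective.
t*f(x) = 2.76*19.86 = 54.8136
Total = 54.8136 - 7.9194 = 46.8942


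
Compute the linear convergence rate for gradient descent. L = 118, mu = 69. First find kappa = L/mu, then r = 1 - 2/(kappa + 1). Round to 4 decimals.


Step 1: Compute the condition number.
kappa = L/mu = 118/69 = 1.7101
Step 2: Compute the convergence rate.
r = 1 - 2/(kappa + 1) = 1 - 2*mu/(L + mu) = (L - mu)/(L + mu) = 49/187 = 0.262


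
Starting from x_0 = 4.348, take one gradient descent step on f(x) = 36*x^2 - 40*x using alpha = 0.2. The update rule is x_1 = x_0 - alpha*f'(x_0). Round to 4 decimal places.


We compute the gradient at x_0 and apply the update.
f'(x) = 72*x - 40
f'(4.348) = 72*4.348 - 40 = 273.056
x_1 = 4.348 - 0.2*273.056 = -50.2632


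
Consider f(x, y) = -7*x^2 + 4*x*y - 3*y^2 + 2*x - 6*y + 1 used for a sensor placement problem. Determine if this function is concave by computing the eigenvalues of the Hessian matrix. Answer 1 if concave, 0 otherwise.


The Hessian of f(x,y) = -7*x^2 + 4*x*y - 3*y^2 + 2*x - 6*y + 1 is:
H = [[-14, 4], [4, -6]]
Trace = -14 - 6 = -20
Determinant = -14*-6 - (4)^2 = 68
Discriminant = (-20)^2 - 4*68 = 128.0
Eigenvalues: lambda_1 = -15.6569, lambda_2 = -4.3431
The function is concave.

1


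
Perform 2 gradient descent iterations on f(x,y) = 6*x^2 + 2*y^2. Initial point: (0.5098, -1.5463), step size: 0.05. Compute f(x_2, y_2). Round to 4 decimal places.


Gradient descent on f(x,y) = 6*x^2 + 2*y^2.
Starting point: (0.5098, -1.5463), alpha = 0.05
Step 1: grad_x = 2*6*0.5098 = 6.1176, grad_y = 2*2*-1.5463 = -6.1852
  x_1 = 0.5098 - 0.05*6.1176 = 0.2039
  y_1 = -1.5463 - 0.05*-6.1852 = -1.237
Step 2: grad_x = 2*6*0.2039 = 2.447, grad_y = 2*2*-1.237 = -4.9482
  x_2 = 0.2039 - 0.05*2.447 = 0.0816
  y_2 = -1.237 - 0.05*-4.9482 = -0.9896
f(0.0816, -0.9896) = 6*0.0816^2 + 2*(-0.9896)^2 = 1.9987


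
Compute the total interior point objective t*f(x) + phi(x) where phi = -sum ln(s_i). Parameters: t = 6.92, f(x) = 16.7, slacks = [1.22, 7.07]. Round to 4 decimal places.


Step 1: Compute log-barrier.
ln values: [0.1989, 1.9559]
phi = -(0.1989 + 1.9559) = -2.1547
Step 2: Compute augmented objective.
t*f(x) = 6.92*16.7 = 115.564
Total = 115.564 - 2.1547 = 113.4093


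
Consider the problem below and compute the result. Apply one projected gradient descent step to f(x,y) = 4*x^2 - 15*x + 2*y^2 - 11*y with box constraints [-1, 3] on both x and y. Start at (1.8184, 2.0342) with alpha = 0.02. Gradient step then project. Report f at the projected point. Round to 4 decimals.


Step 1: Compute gradient at (1.8184, 2.0342).
grad_x = 2*4*1.8184 - 15 = -0.4528
grad_y = 2*2*2.0342 - 11 = -2.8632
Step 2: Gradient step.
x_raw = 1.8184 - 0.02*-0.4528 = 1.8275
y_raw = 2.0342 - 0.02*-2.8632 = 2.0915
Step 3: Project onto [-1, 3].
x_proj = clip(1.8275) = 1.8275
y_proj = clip(2.0915) = 2.0915
Step 4: Evaluate f.
f(1.8275, 2.0915) = -28.3111


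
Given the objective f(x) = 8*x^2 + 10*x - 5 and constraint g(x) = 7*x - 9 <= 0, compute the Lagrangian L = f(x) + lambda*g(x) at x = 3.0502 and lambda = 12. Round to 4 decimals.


Step 1: Evaluate f(x).
f(3.0502) = 8*3.0502^2 + 10*3.0502 - 5 = 99.9318
Step 2: Evaluate g(x).
g(3.0502) = 7*3.0502 - 9 = 12.3514
Step 3: Compute Lagrangian.
L = 99.9318 + 12*12.3514 = 248.1486


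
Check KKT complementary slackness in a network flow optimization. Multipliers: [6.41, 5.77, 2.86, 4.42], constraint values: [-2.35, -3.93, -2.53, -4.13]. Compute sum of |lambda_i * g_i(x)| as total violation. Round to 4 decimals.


KKT complementary slackness check:
lambda_1 * g_1 = 6.41 * -2.35 = -15.0635
lambda_2 * g_2 = 5.77 * -3.93 = -22.6761
lambda_3 * g_3 = 2.86 * -2.53 = -7.2358
lambda_4 * g_4 = 4.42 * -4.13 = -18.2546
Total violation = 15.0635 + 22.6761 + 7.2358 + 18.2546 = 63.23


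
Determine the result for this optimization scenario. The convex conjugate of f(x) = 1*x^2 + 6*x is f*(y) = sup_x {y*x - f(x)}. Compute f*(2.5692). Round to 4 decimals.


f*(y) = sup_x {y*x - a*x^2 - b*x} = sup_x {(y-b)*x - a*x^2}
FOC: (y - b) - 2a*x = 0 => x* = (y - b)/(2a)
x* = (2.5692 - 6)/(2*1) = -1.7154
f*(2.5692) = (y-b)^2/(4a) = (2.5692 - 6)^2/(4*1)
= 11.7704/4 = 2.9426


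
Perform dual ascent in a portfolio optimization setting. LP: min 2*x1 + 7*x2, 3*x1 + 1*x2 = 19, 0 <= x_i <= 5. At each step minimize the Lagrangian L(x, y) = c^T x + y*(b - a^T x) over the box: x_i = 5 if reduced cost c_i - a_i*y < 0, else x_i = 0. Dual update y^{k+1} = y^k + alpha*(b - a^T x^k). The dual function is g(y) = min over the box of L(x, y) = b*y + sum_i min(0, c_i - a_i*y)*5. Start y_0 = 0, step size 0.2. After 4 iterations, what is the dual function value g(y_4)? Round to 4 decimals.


Dual ascent for LP: min 2*x1 + 7*x2, 3*x1 + 1*x2 = 19, 0 <= x_i <= 5
Step 1: y^k = 0.0, reduced costs: (2.0, 7.0)
  x^k = (0.0, 0.0), subgradient = b - a^T x = 19.0
  y^{k+1} = 0.0 + 0.2*19.0 = 3.8
Step 2: y^k = 3.8, reduced costs: (-9.4, 3.2)
  x^k = (5.0, 0.0), subgradient = b - a^T x = 4.0
  y^{k+1} = 3.8 + 0.2*4.0 = 4.6
Step 3: y^k = 4.6, reduced costs: (-11.8, 2.4)
  x^k = (5.0, 0.0), subgradient = b - a^T x = 4.0
  y^{k+1} = 4.6 + 0.2*4.0 = 5.4
Step 4: y^k = 5.4, reduced costs: (-14.2, 1.6)
  x^k = (5.0, 0.0), subgradient = b - a^T x = 4.0
  y^{k+1} = 5.4 + 0.2*4.0 = 6.2
Dual objective at y_4 = 6.2: reduced costs (-16.6, 0.8), box minimizer x = (5.0, 0.0)
g(y_4) = b*y + (c1 - a1*y)*x1 + (c2 - a2*y)*x2 = 19*6.2 + (-16.6)*5.0 + 0.8*0.0 = 117.8 - 83.0 + 0.0 = 34.8


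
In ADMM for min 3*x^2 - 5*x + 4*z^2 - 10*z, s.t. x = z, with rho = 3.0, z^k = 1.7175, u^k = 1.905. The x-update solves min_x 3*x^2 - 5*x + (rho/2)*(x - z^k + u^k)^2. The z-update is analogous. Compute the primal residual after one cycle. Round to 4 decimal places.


ADMM iteration with rho = 3.0, z^k = 1.7175, u^k = 1.905
Step 1: x-update.
Minimize 3*x^2 - 5*x + (3.0/2)*(x - 1.7175 + 1.905)^2
FOC: (2*3 + 3.0)*x = 5 + 3.0*(1.7175 - 1.905)
x^{k+1} = 0.4931
Step 2: z-update.
Minimize 4*z^2 - 10*z + (3.0/2)*(0.4931 - z + 1.905)^2
FOC: (2*4 + 3.0)*z = 10 + 3.0*(0.4931 + 1.905)
z^{k+1} = 1.5631
Step 3: u-update.
u^{k+1} = 1.905 + 0.4931 - 1.5631 = 0.8349
Step 4: Primal residual = |0.4931 - 1.5631| = 1.0701


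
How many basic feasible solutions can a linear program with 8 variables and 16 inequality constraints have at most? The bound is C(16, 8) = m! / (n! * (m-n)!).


Each vertex corresponds to some choice of n active constraints out of m, so the number of vertices is at most C(m, n) = m! / (n!(m-n)!).
m = 16, n = 8
Numerator: 16 * 15 * 14 * 13 * 12 * 11 * 10 * 9
Denominator: 8! = 40320
C(16, 8) = 12870


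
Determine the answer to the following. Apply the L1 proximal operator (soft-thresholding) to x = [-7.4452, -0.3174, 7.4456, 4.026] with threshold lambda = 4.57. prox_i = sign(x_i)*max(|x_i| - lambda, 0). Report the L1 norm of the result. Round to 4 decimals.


Soft-thresholding with lambda = 4.57:
prox(-7.4452) = sign(-7.4452)*max(|-7.4452| - 4.57, 0) = -2.8752
prox(-0.3174) = sign(-0.3174)*max(|-0.3174| - 4.57, 0) = 0.0
prox(7.4456) = sign(7.4456)*max(|7.4456| - 4.57, 0) = 2.8756
prox(4.026) = sign(4.026)*max(|4.026| - 4.57, 0) = 0.0
prox(x) = [-2.8752, 0.0, 2.8756, 0.0]
||prox(x)||_1 = 2.8752 + 0.0 + 2.8756 + 0.0 = 5.7508


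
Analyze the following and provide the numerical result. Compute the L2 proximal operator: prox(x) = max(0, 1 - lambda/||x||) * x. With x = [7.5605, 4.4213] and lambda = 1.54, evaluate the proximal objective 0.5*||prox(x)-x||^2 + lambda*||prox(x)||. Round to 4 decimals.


Step 1: Compute ||x||.
||x|| = 8.7584
Step 2: Compute scaling factor.
scale = max(0, 1 - 1.54/8.7584) = 0.8242
Step 3: prox(x) = [6.2311, 3.6439]
||prox(x)|| = 7.2184
Step 4: Proximal objective.
0.5*||prox-x||^2 = 1.1858
lambda*||prox|| = 11.1163
Total = 12.3021


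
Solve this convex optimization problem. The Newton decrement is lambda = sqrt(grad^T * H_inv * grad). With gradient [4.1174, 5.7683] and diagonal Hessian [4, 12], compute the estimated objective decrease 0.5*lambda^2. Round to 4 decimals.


Step 1: H is diagonal, so H^(-1) * g = [1.0294, 0.4807].
Step 2: g^T H^(-1) g = sum_i g_i^2 / H_ii
  = (4.1174)^2/4 + (5.7683)^2/12
  = 4.2382 + 2.7728 = 7.011
Step 3: Objective decrease = 0.5 * g^T H^(-1) g = 3.5055
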